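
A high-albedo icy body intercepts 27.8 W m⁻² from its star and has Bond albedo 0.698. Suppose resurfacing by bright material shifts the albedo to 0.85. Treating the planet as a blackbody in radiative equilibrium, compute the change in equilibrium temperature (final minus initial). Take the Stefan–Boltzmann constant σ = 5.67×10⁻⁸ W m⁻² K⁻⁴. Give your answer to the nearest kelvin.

-13 kelvin

Initial: T₁ = [S(1−0.698)/(4σ)]^(1/4) = 78.00 K.
Final:   T₂ = [S(1−0.85)/(4σ)]^(1/4) = 65.48 K.
Change: 65.48 − 78.00 = -12.52 K.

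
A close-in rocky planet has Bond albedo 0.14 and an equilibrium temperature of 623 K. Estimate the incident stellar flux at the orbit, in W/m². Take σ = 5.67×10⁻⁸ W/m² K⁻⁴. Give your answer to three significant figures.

39700 W/m²

From S(1−α)/4 = σT⁴: S = 4σT⁴/(1−α).
σT⁴ = 5.67×10⁻⁸·(623)⁴ = 8542 W/m².
So S = 4×8542/(1−0.14) = 39730 W/m².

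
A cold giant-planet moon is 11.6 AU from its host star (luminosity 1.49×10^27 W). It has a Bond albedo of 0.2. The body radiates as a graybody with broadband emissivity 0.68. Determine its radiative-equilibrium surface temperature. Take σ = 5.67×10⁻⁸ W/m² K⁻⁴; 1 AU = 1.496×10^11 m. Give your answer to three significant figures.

Orbital distance: d = 11.6 AU = 1.735×10^12 m.
S = L/(4πd²) = 39.37 W/m².
The planet absorbs (1−α)S over its disc πR² and re-emits over 4πR², so the mean absorbed flux is (1−0.2)·39.37/4 = 7.875 W/m².
Radiative balance εσT⁴ = 7.875 gives T = [7.875/(0.68·σ)]^(1/4) = 119.5 K.

120 kelvin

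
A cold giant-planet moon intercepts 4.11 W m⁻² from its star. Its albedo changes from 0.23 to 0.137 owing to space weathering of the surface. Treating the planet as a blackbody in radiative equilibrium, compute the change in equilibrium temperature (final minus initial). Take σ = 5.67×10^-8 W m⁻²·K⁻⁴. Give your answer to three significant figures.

Initial: T₁ = [S(1−0.23)/(4σ)]^(1/4) = 61.12 K.
After:  T₂ = [4.110·0.863/(4σ)]^(1/4) = 62.89 K.
Change: 62.89 − 61.12 = 1.767 K.

1.77 K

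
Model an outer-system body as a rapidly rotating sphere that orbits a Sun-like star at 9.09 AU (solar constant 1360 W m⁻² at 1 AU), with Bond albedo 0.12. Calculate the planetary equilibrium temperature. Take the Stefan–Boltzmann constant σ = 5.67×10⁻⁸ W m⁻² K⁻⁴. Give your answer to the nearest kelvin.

Irradiance scales as 1/d², so S = 1360 W m⁻² × (1/9.09)² = 16.46 W m⁻².
The planet absorbs (1−α)S over its disc πR² and re-emits over 4πR², so the mean absorbed flux is (1−0.12)·16.46/4 = 3.621 W m⁻².
In equilibrium σT⁴ equals this, so T = 89.39 K.

89 kelvin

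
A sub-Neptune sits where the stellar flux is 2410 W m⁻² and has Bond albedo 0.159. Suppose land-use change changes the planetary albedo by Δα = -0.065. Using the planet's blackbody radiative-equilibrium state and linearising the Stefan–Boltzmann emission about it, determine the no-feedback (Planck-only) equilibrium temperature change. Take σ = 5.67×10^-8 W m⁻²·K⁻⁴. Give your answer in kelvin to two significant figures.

5.9 K

The baseline emission temperature is T_e = 307.5 K.
TOA radiative forcing: ΔF = −S·Δα/4 = −2410·(-0.065)/4 = 39.16 W m⁻².
Linearising σT⁴ gives d(σT⁴)/dT = 4σT_e³ = 6.592 W m⁻² per K.
So ΔT₀ = 39.16/6.592 = 5.94 K.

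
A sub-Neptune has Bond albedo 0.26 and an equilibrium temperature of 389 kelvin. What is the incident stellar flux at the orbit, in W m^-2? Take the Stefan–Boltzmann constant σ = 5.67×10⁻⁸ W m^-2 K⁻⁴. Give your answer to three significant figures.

7020 W m^-2

From S(1−α)/4 = σT⁴: S = 4σT⁴/(1−α).
σT⁴ = 5.67×10⁻⁸·(389)⁴ = 1298 W m^-2.
So S = 4×1298/(1−0.26) = 7018 W m^-2.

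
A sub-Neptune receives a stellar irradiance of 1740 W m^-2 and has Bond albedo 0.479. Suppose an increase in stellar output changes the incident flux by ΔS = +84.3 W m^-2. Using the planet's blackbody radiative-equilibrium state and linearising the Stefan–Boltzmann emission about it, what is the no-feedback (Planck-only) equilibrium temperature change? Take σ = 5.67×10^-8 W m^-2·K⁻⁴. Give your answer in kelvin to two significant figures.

3.0 K

Reference equilibrium: T_e = [S(1−α)/(4σ)]^(1/4) = 251.4 K.
TOA radiative forcing: ΔF = (1−α)ΔS/4 = 0.521·(+84.3)/4 = 10.98 W m^-2.
The Planck feedback parameter is 4σT_e³ = 3.605 W m^-2/K.
So ΔT₀ = 10.98/3.605 = 3.05 K.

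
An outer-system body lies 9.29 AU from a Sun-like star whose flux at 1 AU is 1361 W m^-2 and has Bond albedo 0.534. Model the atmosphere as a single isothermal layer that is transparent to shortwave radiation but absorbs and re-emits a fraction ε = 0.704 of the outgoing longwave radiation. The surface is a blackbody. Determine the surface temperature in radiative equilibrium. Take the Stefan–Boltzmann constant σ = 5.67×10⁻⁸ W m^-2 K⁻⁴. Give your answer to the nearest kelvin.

84 kelvin

Flux at the orbit: S = 1361/(9.29)² = 15.77 W m^-2.
Effective emission temperature (TOA balance): σT_e⁴ = S(1−α)/4 = 1.837 W m^-2 → T_e = 75.45 K.
The surface balance (absorbed SW + ε·downward IR = σT_s⁴) with T_a⁴ = T_s⁴/2 reduces to T_s = T_e·[2/(2−ε)]^¼ = 84.09 K.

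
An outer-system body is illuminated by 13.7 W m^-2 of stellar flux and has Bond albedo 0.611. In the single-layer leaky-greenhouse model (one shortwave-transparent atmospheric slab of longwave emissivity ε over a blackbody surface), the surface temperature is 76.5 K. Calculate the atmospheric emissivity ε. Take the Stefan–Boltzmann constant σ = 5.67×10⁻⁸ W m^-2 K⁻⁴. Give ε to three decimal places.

0.628

Effective temperature: T_e = [S(1−α)/(4σ)]^(1/4) = 69.62 K.
T_s⁴ = T_e⁴·2/(2−ε) → ε = 2 − 2(T_e/T_s)⁴ = 2 − 2·(69.62/76.5)⁴ = 0.6278.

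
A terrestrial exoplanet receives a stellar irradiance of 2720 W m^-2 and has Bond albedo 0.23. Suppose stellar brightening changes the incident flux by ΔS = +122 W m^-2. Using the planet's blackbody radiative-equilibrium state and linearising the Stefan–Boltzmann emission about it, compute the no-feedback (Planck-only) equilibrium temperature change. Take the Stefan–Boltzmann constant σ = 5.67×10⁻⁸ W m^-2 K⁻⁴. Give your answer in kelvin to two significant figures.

Unperturbed T_e = [2720·(1−0.23)/(4σ)]^¼ = 310.0 K.
ΔF = Δ[S(1−α)]/4 = (1−0.23)·+122/4 = 23.48 W m^-2.
Linearising σT⁴ gives d(σT⁴)/dT = 4σT_e³ = 6.756 W m^-2 per K.
So ΔT₀ = 23.48/6.756 = 3.48 K.

3.5 K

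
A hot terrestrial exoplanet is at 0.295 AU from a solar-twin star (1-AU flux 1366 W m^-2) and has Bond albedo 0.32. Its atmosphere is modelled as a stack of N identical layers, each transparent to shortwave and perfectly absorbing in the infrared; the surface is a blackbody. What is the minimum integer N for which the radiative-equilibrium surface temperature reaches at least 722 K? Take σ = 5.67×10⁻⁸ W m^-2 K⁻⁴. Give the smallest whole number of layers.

Irradiance scales as 1/d², so S = 1366 W m^-2 × (1/0.295)² = 15700 W m^-2.
The effective emission temperature is T_e = [S(1−α)/(4σ)]^¼ = 465.8 K.
T_s = (N+1)^(1/4)·T_e ≥ 722 K requires N+1 ≥ (T_s/T_e)⁴ = (722/465.8)⁴ = 5.774.
So N ≥ 4.774; the smallest integer is N = 5.

5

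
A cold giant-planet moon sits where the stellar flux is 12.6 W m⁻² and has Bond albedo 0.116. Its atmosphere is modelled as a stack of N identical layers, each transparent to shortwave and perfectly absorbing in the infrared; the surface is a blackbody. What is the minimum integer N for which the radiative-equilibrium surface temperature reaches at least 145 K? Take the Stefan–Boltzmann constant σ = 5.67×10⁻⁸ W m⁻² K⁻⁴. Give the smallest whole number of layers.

9

Top-of-atmosphere balance: σT_e⁴ = S(1−α)/4 = 2.785 W m⁻² → T_e = 83.71 K.
Since T_s⁴ = (N+1)T_e⁴, we need N ≥ (T_s/T_e)⁴ − 1 = 8.001.
The minimum whole number is N = 9.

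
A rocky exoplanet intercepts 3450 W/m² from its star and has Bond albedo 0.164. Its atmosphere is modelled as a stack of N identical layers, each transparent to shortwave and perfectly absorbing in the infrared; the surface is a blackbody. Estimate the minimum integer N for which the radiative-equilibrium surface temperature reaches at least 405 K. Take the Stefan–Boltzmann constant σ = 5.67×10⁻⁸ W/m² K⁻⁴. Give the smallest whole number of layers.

2

OLR = S(1−α)/4 = 721.0 W/m²; the top layer radiates at T_e = 335.8 K.
Need (N+1)T_e⁴ ≥ T_s⁴, i.e. N+1 ≥ (405/335.8)⁴ = 2.116.
The minimum whole number is N = 2.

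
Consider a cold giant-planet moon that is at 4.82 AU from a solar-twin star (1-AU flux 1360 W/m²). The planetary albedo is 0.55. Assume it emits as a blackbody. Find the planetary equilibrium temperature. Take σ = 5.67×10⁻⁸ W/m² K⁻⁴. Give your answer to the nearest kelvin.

104 K

Flux at the orbit: S = 1360/(4.82)² = 58.54 W/m².
The planet absorbs (1−α)S over its disc πR² and re-emits over 4πR², so the mean absorbed flux is (1−0.55)·58.54/4 = 6.586 W/m².
Set σT⁴ = 6.586 → T = (6.586/σ)^(1/4) = 103.8 K.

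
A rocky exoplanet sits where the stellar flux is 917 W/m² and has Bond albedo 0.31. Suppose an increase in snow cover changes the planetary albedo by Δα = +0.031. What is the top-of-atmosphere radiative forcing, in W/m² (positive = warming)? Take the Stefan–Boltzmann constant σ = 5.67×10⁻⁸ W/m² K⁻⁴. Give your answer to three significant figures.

TOA radiative forcing: ΔF = −S·Δα/4 = −917.0·(+0.031)/4 = -7.107 W/m².

-7.11 W/m²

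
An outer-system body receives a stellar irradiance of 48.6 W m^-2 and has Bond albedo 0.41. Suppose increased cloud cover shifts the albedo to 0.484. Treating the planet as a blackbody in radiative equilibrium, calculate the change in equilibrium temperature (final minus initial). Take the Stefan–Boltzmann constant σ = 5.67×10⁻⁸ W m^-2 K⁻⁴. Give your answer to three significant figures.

-3.49 K

With α = 0.41, T₁ = 106.0 K.
With α = 0.484, T₂ = 102.5 K.
Change: 102.5 − 106.0 = -3.494 K.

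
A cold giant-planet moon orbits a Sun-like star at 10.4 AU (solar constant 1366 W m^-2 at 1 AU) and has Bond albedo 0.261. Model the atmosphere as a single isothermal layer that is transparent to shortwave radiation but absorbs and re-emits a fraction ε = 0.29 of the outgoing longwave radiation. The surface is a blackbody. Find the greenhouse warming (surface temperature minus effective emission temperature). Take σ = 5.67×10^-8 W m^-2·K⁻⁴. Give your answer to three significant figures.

3.20 kelvin

By the inverse-square law, S = 1366/10.4² = 12.63 W m^-2.
At the top of the atmosphere, σT_e⁴ = S(1−α)/4 = 2.333 W m^-2, giving T_e = 80.09 K.
The surface balance (absorbed SW + ε·downward IR = σT_s⁴) with T_a⁴ = T_s⁴/2 reduces to T_s = T_e·[2/(2−ε)]^¼ = 83.29 K.
Greenhouse warming: T_s − T_e = 3.199 K.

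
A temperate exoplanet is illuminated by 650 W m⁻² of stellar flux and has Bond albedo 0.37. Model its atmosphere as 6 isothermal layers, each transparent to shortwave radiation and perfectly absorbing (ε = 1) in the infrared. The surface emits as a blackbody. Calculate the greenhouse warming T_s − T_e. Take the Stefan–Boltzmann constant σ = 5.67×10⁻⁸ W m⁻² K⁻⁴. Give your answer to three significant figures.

OLR = S(1−α)/4 = 102.4 W m⁻²; the top layer radiates at T_e = 206.1 K.
Surface: T_s = (7)^¼·T_e = 335.3 K.
Warming: T_s − T_e = 129.2 K.

129 K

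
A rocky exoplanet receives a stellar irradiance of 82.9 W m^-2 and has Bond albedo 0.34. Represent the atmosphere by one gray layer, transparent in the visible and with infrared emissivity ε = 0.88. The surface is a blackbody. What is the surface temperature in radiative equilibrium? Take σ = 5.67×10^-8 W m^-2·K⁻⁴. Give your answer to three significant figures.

At the top of the atmosphere, σT_e⁴ = S(1−α)/4 = 13.68 W m^-2, giving T_e = 124.6 K.
For a single slab of emissivity ε, T_s⁴ = 2T_e⁴/(2−ε); thus T_s = 124.6·(1.786)^(1/4) = 144.1 K.

144 K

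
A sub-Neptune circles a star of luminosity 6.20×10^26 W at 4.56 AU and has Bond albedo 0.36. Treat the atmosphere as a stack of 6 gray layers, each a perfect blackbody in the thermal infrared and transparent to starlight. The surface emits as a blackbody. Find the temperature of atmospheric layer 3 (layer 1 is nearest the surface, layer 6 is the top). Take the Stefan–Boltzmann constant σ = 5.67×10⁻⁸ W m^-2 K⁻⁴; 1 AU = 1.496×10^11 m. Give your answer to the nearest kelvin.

d = 4.56 × 1.496×10^11 m = 6.822×10^11 m.
Spreading L over a sphere of radius d: S = 6.20×10^26/(4π·6.82×10^11²) = 106.0 W m^-2.
The effective emission temperature is T_e = [S(1−α)/(4σ)]^¼ = 131.5 K.
Each opaque layer satisfies 2T_j⁴ = T_{j−1}⁴ + T_{j+1}⁴, giving T_k⁴ = (N+1−k)T_e⁴.
With k = 3: T_3 = (6+1−3)^¼·131.5 K = 186.0 K.

186 K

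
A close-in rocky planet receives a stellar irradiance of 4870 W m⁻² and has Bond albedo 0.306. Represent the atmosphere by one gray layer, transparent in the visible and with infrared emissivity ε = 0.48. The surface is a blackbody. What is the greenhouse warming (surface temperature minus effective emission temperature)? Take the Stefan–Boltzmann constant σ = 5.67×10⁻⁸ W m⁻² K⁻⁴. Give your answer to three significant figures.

Effective emission temperature (TOA balance): σT_e⁴ = S(1−α)/4 = 844.9 W m⁻² → T_e = 349.4 K.
The surface balance (absorbed SW + ε·downward IR = σT_s⁴) with T_a⁴ = T_s⁴/2 reduces to T_s = T_e·[2/(2−ε)]^¼ = 374.2 K.
T_s − T_e = 374.2 − 349.4 = 24.81 K.

24.8 K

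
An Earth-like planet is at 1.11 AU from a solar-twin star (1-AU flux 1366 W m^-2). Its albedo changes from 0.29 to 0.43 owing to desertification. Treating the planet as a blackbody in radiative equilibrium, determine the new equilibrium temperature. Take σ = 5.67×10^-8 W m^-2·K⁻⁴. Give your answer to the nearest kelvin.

230 K

Irradiance scales as 1/d², so S = 1366 W m^-2 × (1/1.11)² = 1109 W m^-2.
With the new albedo, S(1−α₂)/4 = 158.0 W m^-2, so T₂ = 229.8 K.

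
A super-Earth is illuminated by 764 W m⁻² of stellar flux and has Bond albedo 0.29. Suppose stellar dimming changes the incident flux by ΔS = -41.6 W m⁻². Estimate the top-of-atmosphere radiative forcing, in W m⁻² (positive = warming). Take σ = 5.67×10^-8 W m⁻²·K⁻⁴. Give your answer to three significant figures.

-7.38 W m⁻²

ΔF = Δ[S(1−α)]/4 = (1−0.29)·-41.6/4 = -7.384 W m⁻².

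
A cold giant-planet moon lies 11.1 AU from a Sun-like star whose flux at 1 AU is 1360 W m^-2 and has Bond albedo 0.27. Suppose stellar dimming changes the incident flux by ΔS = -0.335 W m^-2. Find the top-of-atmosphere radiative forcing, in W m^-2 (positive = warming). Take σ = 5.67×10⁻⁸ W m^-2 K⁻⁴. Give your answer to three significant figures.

Flux at the orbit: S = 1360/(11.1)² = 11.04 W m^-2.
ΔF = Δ[S(1−α)]/4 = (1−0.27)·-0.335/4 = -0.06114 W m^-2.

-0.0611 W m^-2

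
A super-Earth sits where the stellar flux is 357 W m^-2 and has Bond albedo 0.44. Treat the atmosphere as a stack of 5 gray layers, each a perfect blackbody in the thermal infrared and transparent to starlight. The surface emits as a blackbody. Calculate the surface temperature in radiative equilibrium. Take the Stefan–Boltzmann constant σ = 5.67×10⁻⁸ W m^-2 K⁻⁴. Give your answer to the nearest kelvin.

270 kelvin

OLR = S(1−α)/4 = 49.98 W m^-2; the top layer radiates at T_e = 172.3 K.
With N = 5 opaque layers, T_s = (N+1)^(1/4)·T_e = 6^(1/4)·172.3 = 269.7 K.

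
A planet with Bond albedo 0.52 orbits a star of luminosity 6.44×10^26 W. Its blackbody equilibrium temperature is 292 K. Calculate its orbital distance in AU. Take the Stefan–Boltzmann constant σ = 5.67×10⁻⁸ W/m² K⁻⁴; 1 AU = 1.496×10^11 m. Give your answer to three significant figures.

0.816 AU

Energy balance gives S = 4σT⁴/(1−α) = 3435 W/m².
From L = 4πd²S, d = √(6.44×10^26/(4π·3435)) = 1.221×10^11 m = 0.8165 AU.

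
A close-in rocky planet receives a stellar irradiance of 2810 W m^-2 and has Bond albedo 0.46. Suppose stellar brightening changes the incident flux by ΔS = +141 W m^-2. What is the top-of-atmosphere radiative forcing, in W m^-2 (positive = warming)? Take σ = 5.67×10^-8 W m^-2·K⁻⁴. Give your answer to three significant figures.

19.0 W m^-2

Only a fraction (1−α) is absorbed and it's spread over 4πR², so ΔF = (1−α)ΔS/4 = 19.04 W m^-2.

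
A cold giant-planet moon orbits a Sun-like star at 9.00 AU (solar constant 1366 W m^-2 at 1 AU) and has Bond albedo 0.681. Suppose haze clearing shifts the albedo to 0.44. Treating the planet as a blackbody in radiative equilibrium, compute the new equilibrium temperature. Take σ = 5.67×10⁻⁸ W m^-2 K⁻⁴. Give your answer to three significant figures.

80.3 K

Flux at the orbit: S = 1366/(9.00)² = 16.86 W m^-2.
With the new albedo, S(1−α₂)/4 = 2.361 W m^-2, so T₂ = 80.33 K.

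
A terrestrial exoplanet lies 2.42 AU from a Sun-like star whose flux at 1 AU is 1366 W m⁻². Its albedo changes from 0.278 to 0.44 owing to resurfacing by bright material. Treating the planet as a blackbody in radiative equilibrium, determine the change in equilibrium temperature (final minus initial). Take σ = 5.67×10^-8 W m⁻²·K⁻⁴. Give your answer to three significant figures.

By the inverse-square law, S = 1366/2.42² = 233.2 W m⁻².
Initial: T₁ = [S(1−0.278)/(4σ)]^(1/4) = 165.1 K.
Final:   T₂ = [S(1−0.44)/(4σ)]^(1/4) = 154.9 K.
ΔT = T₂ − T₁ = -10.16 K.

-10.2 kelvin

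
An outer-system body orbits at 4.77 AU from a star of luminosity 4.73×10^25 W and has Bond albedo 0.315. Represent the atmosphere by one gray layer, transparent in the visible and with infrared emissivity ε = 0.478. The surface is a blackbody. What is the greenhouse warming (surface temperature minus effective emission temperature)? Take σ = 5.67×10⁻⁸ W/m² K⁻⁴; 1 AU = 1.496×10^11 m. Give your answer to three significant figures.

4.86 kelvin

d = 4.77 × 1.496×10^11 m = 7.136×10^11 m.
S = L/(4πd²) = 7.392 W/m².
At the top of the atmosphere, σT_e⁴ = S(1−α)/4 = 1.266 W/m², giving T_e = 68.74 K.
The surface balance (absorbed SW + ε·downward IR = σT_s⁴) with T_a⁴ = T_s⁴/2 reduces to T_s = T_e·[2/(2−ε)]^¼ = 73.60 K.
Greenhouse warming: T_s − T_e = 4.857 K.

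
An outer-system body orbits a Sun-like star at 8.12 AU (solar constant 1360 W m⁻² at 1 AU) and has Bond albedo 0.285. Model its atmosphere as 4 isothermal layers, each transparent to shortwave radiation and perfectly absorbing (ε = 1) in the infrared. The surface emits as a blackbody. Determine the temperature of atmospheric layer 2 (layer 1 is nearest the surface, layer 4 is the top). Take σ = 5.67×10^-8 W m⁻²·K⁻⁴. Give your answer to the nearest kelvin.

Irradiance scales as 1/d², so S = 1360 W m⁻² × (1/8.12)² = 20.63 W m⁻².
OLR = S(1−α)/4 = 3.687 W m⁻²; the top layer radiates at T_e = 89.80 K.
Each opaque layer satisfies 2T_j⁴ = T_{j−1}⁴ + T_{j+1}⁴, giving T_k⁴ = (N+1−k)T_e⁴.
With k = 2: T_2 = (4+1−2)^¼·89.80 K = 118.2 K.

118 kelvin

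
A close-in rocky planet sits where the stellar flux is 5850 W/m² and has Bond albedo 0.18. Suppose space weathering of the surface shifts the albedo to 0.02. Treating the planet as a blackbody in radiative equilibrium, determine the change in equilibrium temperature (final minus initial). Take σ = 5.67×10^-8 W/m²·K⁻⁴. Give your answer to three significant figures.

17.4 K

Before: T₁ = [5850·0.82/(4σ)]^(1/4) = 381.4 K.
With α = 0.02, T₂ = 398.7 K.
Change: 398.7 − 381.4 = 17.38 K.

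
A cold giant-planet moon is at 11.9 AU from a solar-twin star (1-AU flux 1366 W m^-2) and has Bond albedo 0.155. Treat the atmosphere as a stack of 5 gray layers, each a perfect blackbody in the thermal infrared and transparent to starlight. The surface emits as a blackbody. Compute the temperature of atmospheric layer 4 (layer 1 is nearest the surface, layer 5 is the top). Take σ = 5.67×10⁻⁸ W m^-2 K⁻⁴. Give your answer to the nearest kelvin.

By the inverse-square law, S = 1366/11.9² = 9.646 W m^-2.
The effective emission temperature is T_e = [S(1−α)/(4σ)]^¼ = 77.43 K.
Each opaque layer satisfies 2T_j⁴ = T_{j−1}⁴ + T_{j+1}⁴, giving T_k⁴ = (N+1−k)T_e⁴.
T_4 = (2)^(1/4)·77.43 = 92.08 K.

92 K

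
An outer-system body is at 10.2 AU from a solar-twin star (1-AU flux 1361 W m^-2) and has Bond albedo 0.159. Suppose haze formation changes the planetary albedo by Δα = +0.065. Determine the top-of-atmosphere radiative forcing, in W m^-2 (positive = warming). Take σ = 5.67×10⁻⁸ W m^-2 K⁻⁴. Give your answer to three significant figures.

By the inverse-square law, S = 1361/10.2² = 13.08 W m^-2.
TOA radiative forcing: ΔF = −S·Δα/4 = −13.08·(+0.065)/4 = -0.2126 W m^-2.

-0.213 W m^-2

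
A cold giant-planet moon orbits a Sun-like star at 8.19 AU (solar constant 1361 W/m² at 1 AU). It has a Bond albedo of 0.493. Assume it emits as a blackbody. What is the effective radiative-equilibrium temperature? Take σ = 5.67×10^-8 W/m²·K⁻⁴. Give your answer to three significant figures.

Flux at the orbit: S = 1361/(8.19)² = 20.29 W/m².
The planet absorbs (1−α)S over its disc πR² and re-emits over 4πR², so the mean absorbed flux is (1−0.493)·20.29/4 = 2.572 W/m².
Set σT⁴ = 2.572 → T = (2.572/σ)^(1/4) = 82.07 K.

82.1 kelvin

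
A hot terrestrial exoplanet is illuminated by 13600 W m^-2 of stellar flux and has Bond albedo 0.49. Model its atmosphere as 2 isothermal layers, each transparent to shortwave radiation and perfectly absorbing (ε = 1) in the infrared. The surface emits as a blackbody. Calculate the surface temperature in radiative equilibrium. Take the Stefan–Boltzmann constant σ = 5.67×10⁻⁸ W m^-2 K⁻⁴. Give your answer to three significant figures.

550 K

Top-of-atmosphere balance: σT_e⁴ = S(1−α)/4 = 1734 W m^-2 → T_e = 418.2 K.
With N = 2 opaque layers, T_s = (N+1)^(1/4)·T_e = 3^(1/4)·418.2 = 550.4 K.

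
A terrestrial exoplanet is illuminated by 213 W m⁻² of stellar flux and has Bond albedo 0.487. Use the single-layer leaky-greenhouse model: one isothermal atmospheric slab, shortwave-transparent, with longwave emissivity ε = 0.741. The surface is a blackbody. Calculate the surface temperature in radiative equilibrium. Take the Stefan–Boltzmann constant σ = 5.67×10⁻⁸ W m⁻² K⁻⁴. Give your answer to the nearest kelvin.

166 K

Effective emission temperature (TOA balance): σT_e⁴ = S(1−α)/4 = 27.32 W m⁻² → T_e = 148.2 K.
For a single slab of emissivity ε, T_s⁴ = 2T_e⁴/(2−ε); thus T_s = 148.2·(1.589)^(1/4) = 166.3 K.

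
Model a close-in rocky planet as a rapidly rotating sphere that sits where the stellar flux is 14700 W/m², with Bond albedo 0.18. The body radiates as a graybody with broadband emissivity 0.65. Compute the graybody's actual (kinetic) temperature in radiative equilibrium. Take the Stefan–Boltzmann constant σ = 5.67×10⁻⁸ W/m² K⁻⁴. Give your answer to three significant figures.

The planet absorbs (1−α)S over its disc πR² and re-emits over 4πR², so the mean absorbed flux is (1−0.18)·14700/4 = 3014 W/m².
Equating to εσT⁴ with ε = 0.65: T = (3014/0.65σ)^(1/4) = 534.7 K.

535 K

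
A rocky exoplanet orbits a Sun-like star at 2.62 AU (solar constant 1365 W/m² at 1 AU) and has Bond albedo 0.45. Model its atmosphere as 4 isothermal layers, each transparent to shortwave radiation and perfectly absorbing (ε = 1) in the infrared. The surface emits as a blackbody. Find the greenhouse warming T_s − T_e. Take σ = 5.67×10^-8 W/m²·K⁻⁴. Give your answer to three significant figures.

73.4 K

Irradiance scales as 1/d², so S = 1365 W/m² × (1/2.62)² = 198.9 W/m².
Top-of-atmosphere balance: σT_e⁴ = S(1−α)/4 = 27.34 W/m² → T_e = 148.2 K.
T_s = (N+1)^(1/4)·T_e = 221.6 K.
Warming: T_s − T_e = 73.40 K.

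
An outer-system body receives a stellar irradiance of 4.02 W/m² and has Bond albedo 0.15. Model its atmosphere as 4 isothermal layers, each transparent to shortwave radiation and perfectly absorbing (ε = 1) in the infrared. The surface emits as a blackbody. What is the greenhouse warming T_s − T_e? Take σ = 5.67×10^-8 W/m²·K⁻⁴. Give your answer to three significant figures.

OLR = S(1−α)/4 = 0.8542 W/m²; the top layer radiates at T_e = 62.30 K.
T_s = (N+1)^(1/4)·T_e = 93.16 K.
Warming: T_s − T_e = 30.86 K.

30.9 K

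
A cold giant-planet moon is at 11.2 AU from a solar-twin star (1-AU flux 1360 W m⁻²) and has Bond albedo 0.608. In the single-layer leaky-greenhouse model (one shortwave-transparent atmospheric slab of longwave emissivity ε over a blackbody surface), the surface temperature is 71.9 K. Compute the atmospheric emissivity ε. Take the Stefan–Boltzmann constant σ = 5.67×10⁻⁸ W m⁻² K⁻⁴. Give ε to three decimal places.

Flux at the orbit: S = 1360/(11.2)² = 10.84 W m⁻².
Effective temperature: T_e = [S(1−α)/(4σ)]^(1/4) = 65.79 K.
Inverting T_s⁴ = 2T_e⁴/(2−ε): (T_e/T_s)⁴ = 0.7012, so ε = 2(1 − 0.7012) = 0.5976.

0.598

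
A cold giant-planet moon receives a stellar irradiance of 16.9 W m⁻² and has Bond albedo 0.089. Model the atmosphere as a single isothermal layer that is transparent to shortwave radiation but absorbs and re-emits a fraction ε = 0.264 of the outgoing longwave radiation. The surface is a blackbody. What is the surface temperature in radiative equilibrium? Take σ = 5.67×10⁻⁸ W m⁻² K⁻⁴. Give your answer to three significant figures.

94.0 K

Effective emission temperature (TOA balance): σT_e⁴ = S(1−α)/4 = 3.849 W m⁻² → T_e = 90.77 K.
The surface balance (absorbed SW + ε·downward IR = σT_s⁴) with T_a⁴ = T_s⁴/2 reduces to T_s = T_e·[2/(2−ε)]^¼ = 94.04 K.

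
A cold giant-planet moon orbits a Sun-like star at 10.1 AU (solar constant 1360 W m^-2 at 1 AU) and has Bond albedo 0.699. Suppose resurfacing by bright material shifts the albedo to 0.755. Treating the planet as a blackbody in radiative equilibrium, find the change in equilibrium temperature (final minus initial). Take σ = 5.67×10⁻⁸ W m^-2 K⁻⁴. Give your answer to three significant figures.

-3.25 K

By the inverse-square law, S = 1360/10.1² = 13.33 W m^-2.
Initial: T₁ = [S(1−0.699)/(4σ)]^(1/4) = 64.86 K.
Final:   T₂ = [S(1−0.755)/(4σ)]^(1/4) = 61.60 K.
Change: 61.60 − 64.86 = -3.253 K.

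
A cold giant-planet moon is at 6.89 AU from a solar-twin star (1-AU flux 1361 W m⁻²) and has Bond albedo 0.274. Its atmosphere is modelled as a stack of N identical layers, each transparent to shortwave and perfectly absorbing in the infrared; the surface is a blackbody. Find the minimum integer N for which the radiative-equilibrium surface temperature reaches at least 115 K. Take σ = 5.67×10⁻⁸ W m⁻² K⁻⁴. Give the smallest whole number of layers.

Flux at the orbit: S = 1361/(6.89)² = 28.67 W m⁻².
Top-of-atmosphere balance: σT_e⁴ = S(1−α)/4 = 5.204 W m⁻² → T_e = 97.88 K.
T_s = (N+1)^(1/4)·T_e ≥ 115 K requires N+1 ≥ (T_s/T_e)⁴ = (115/97.88)⁴ = 1.906.
So N ≥ 0.906; the smallest integer is N = 1.

1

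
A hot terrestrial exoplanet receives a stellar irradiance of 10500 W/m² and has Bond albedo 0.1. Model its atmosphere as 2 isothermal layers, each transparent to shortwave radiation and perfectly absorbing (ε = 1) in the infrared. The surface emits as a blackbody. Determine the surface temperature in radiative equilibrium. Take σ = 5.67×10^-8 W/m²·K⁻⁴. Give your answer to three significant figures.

The effective emission temperature is T_e = [S(1−α)/(4σ)]^¼ = 451.8 K.
Layer-by-layer balance gives σT_s⁴ = (N+1)σT_e⁴, so T_s = 3^¼·451.8 = 594.6 K.

595 kelvin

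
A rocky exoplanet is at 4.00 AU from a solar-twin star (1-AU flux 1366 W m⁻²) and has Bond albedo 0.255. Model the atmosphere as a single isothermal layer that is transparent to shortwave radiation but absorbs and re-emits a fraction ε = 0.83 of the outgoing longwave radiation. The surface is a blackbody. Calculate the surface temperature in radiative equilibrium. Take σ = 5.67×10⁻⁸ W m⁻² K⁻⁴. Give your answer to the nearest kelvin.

Flux at the orbit: S = 1366/(4.00)² = 85.38 W m⁻².
At the top of the atmosphere, σT_e⁴ = S(1−α)/4 = 15.90 W m⁻², giving T_e = 129.4 K.
For a single slab of emissivity ε, T_s⁴ = 2T_e⁴/(2−ε); thus T_s = 129.4·(1.709)^(1/4) = 148.0 K.

148 kelvin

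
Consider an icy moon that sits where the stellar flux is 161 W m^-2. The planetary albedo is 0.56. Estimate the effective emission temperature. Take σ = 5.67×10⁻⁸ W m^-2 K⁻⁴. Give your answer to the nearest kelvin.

Averaging over the sphere, the absorbed flux is S(1−α)/4 = 17.71 W m^-2.
In equilibrium σT⁴ equals this, so T = 132.9 K.

133 kelvin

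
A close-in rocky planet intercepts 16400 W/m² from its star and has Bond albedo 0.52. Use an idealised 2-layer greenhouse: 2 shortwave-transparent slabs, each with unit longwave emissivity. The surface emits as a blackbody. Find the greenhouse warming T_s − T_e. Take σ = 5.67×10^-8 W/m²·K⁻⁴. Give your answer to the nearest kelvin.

The effective emission temperature is T_e = [S(1−α)/(4σ)]^¼ = 431.6 K.
T_s = (N+1)^(1/4)·T_e = 568.1 K.
Warming: T_s − T_e = 136.4 K.

136 K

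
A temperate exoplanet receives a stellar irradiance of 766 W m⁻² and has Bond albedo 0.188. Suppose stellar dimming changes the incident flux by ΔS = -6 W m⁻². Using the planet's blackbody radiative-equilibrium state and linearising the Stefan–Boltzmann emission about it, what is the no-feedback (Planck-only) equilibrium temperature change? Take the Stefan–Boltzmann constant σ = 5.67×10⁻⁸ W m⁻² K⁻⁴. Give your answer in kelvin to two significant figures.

-0.45 kelvin

Unperturbed T_e = [766.0·(1−0.188)/(4σ)]^¼ = 228.8 K.
Only a fraction (1−α) is absorbed and it's spread over 4πR², so ΔF = (1−α)ΔS/4 = -1.218 W m⁻².
Planck response: λ_P = 4σT_e³ = 4·5.67×10⁻⁸·(228.8)³ = 2.718 W m⁻²/K.
ΔT₀ = ΔF/λ_P = -1.218/2.718 = -0.448 K.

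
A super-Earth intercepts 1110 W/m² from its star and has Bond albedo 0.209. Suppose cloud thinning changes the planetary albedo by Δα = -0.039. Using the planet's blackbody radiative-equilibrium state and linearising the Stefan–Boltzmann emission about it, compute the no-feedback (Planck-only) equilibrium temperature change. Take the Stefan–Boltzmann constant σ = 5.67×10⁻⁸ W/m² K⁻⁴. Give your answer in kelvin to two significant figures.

Reference equilibrium: T_e = [S(1−α)/(4σ)]^(1/4) = 249.4 K.
ΔF = −(S/4)Δα = −(1110/4)×(-0.039) = 10.82 W/m².
Planck response: λ_P = 4σT_e³ = 4·5.67×10⁻⁸·(249.4)³ = 3.520 W/m²/K.
So ΔT₀ = 10.82/3.520 = 3.07 K.

3.1 K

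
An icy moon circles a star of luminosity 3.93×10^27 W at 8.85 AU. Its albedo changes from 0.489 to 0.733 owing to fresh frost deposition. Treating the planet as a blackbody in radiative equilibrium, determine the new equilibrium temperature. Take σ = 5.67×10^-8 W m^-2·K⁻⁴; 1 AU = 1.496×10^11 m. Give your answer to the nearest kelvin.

d = 8.85 × 1.496×10^11 m = 1.324×10^12 m.
Flux at the orbit: S = L/(4πd²) = 3.93×10^27/(4π·(1.32×10^12)²) = 178.4 W m^-2.
T₂ = [S(1−α₂)/(4σ)]^(1/4) = [178.4·0.267/(4σ)]^(1/4) = 120.4 K.

120 kelvin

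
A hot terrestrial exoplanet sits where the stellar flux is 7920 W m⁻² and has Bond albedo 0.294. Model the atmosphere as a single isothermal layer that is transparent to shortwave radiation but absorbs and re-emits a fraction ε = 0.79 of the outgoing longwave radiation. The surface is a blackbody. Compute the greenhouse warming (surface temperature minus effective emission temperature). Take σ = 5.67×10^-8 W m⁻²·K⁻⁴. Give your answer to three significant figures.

53.0 K

The planet radiates to space at T_e = [S(1−α)/(4σ)]^(1/4) = 396.3 K.
For a single slab of emissivity ε, T_s⁴ = 2T_e⁴/(2−ε); thus T_s = 396.3·(1.653)^(1/4) = 449.3 K.
The atmosphere warms the surface by 53.04 K.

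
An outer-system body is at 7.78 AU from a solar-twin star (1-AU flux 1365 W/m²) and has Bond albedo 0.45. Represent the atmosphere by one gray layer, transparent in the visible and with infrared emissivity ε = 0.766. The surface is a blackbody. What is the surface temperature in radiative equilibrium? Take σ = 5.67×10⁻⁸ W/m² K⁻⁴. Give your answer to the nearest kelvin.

By the inverse-square law, S = 1365/7.78² = 22.55 W/m².
The planet radiates to space at T_e = [S(1−α)/(4σ)]^(1/4) = 86.00 K.
For a single slab of emissivity ε, T_s⁴ = 2T_e⁴/(2−ε); thus T_s = 86.00·(1.621)^(1/4) = 97.03 K.

97 K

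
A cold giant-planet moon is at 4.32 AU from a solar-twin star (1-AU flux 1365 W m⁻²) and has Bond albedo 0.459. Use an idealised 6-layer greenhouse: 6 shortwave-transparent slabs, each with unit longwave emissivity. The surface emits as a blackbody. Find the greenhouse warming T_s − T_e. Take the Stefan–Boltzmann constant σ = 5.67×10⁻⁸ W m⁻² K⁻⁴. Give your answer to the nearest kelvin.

72 K

Flux at the orbit: S = 1365/(4.32)² = 73.14 W m⁻².
OLR = S(1−α)/4 = 9.892 W m⁻²; the top layer radiates at T_e = 114.9 K.
Surface: T_s = (7)^¼·T_e = 186.9 K.
Warming: T_s − T_e = 72.01 K.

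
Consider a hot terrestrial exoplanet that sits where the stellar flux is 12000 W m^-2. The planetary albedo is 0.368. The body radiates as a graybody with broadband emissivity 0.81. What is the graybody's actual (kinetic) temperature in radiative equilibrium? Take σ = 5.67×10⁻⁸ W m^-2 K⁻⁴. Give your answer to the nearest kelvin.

Absorbed flux (global mean): S(1−α)/4 = 12000·0.632/4 = 1896 W m^-2.
Radiative balance εσT⁴ = 1896 gives T = [1896/(0.81·σ)]^(1/4) = 450.8 K.

451 K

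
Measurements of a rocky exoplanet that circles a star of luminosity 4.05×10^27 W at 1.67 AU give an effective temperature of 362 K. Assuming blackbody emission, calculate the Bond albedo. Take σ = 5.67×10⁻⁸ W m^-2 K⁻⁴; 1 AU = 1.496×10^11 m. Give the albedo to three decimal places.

Orbital distance: d = 1.67 AU = 2.498×10^11 m.
Spreading L over a sphere of radius d: S = 4.05×10^27/(4π·2.50×10^11²) = 5164 W m^-2.
Energy balance: S(1−α)/4 = σT⁴, so 1−α = 4σT⁴/S.
4σT⁴ = 4·5.67×10⁻⁸·(362)⁴ = 3895 W m^-2.
Hence α = 1 − 3895/5164 = 0.2457.

0.246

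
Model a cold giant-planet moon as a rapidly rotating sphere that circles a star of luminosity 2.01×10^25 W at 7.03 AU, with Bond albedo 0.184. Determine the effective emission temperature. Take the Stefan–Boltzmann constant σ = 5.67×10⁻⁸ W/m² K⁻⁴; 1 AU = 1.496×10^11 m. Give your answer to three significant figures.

Orbital distance: d = 7.03 AU = 1.052×10^12 m.
S = L/(4πd²) = 1.446 W/m².
The planet absorbs (1−α)S over its disc πR² and re-emits over 4πR², so the mean absorbed flux is (1−0.184)·1.446/4 = 0.2950 W/m².
Balancing against σT⁴: T = (0.2950/5.67×10⁻⁸)^(1/4) = 47.76 K.

47.8 K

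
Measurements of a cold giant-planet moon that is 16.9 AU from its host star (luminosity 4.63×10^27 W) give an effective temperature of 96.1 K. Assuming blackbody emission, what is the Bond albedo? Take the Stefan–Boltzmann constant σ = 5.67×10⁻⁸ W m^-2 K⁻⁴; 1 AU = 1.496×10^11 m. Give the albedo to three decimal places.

0.664

d = 16.9 × 1.496×10^11 m = 2.528×10^12 m.
Flux at the orbit: S = L/(4πd²) = 4.63×10^27/(4π·(2.53×10^12)²) = 57.64 W m^-2.
Rearranging the radiative balance, α = 1 − 4σT⁴/S.
4σT⁴ = 4·5.67×10⁻⁸·(96.1)⁴ = 19.34 W m^-2.
Hence α = 1 − 19.34/57.64 = 0.6644.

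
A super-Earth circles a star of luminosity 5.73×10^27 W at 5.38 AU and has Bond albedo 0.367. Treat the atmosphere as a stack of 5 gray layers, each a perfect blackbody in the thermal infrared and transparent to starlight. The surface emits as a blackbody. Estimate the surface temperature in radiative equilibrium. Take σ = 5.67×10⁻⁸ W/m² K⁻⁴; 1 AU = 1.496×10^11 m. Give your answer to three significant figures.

330 kelvin

Orbital distance: d = 5.38 AU = 8.048×10^11 m.
S = L/(4πd²) = 703.9 W/m².
OLR = S(1−α)/4 = 111.4 W/m²; the top layer radiates at T_e = 210.5 K.
Layer-by-layer balance gives σT_s⁴ = (N+1)σT_e⁴, so T_s = 6^¼·210.5 = 329.5 K.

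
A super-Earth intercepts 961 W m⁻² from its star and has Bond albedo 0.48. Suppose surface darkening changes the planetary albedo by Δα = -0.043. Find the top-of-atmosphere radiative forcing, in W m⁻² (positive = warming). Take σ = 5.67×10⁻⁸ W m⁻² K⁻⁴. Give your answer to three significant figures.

The change in absorbed flux is Δ[S(1−α)/4] = −SΔα/4 = 10.33 W m⁻².

10.3 W m⁻²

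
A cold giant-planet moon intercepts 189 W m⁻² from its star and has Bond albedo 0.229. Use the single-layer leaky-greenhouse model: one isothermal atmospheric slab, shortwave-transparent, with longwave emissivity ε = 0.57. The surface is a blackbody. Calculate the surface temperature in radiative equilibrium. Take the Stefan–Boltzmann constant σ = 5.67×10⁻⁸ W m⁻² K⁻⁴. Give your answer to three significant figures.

At the top of the atmosphere, σT_e⁴ = S(1−α)/4 = 36.43 W m⁻², giving T_e = 159.2 K.
For a single slab of emissivity ε, T_s⁴ = 2T_e⁴/(2−ε); thus T_s = 159.2·(1.399)^(1/4) = 173.1 K.

173 kelvin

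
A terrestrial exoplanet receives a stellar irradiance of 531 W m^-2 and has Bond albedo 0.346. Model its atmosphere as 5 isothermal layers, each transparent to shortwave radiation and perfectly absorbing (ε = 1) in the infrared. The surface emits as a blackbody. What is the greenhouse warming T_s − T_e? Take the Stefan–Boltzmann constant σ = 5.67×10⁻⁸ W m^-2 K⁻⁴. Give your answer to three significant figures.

Top-of-atmosphere balance: σT_e⁴ = S(1−α)/4 = 86.82 W m^-2 → T_e = 197.8 K.
Surface: T_s = (6)^¼·T_e = 309.6 K.
Warming: T_s − T_e = 111.8 K.

112 K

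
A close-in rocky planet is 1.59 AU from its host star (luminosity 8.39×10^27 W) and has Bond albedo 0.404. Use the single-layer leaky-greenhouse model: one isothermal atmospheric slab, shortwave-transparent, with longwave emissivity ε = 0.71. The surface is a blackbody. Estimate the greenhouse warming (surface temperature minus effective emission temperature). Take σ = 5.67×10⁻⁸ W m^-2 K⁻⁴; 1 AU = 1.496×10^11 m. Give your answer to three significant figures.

48.6 kelvin

d = 1.59 × 1.496×10^11 m = 2.379×10^11 m.
S = L/(4πd²) = 11800 W m^-2.
The planet radiates to space at T_e = [S(1−α)/(4σ)]^(1/4) = 419.6 K.
Surface balance with a leaky layer gives σT_s⁴ = σT_e⁴·2/(2−ε), so T_s = T_e·[2/(2−0.71)]^(1/4) = 468.3 K.
The atmosphere warms the surface by 48.62 K.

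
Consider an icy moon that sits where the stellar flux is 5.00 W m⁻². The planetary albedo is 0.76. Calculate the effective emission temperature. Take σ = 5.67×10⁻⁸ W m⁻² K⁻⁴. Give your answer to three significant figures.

The planet absorbs (1−α)S over its disc πR² and re-emits over 4πR², so the mean absorbed flux is (1−0.76)·5.000/4 = 0.3000 W m⁻².
In equilibrium σT⁴ equals this, so T = 47.96 K.

48.0 kelvin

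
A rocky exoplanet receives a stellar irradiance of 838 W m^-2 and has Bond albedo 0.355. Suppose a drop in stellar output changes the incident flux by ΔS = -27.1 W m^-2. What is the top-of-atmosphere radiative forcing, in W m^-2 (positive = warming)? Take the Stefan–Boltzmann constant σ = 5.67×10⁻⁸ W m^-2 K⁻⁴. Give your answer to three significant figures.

ΔF = Δ[S(1−α)]/4 = (1−0.355)·-27.1/4 = -4.370 W m^-2.

-4.37 W m^-2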